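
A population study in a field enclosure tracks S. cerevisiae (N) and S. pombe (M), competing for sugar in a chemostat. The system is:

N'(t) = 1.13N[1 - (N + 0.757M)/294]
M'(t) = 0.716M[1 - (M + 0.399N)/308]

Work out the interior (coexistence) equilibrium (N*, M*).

Setting both brackets to zero gives the nullclines N + 0.757M = 294 and 0.399N + M = 308.
Substituting M = 308 - 0.399N into the first: N(1 - 0.757·0.399) = 294 - 0.757·308.
So N* = 60.8/0.698 = 87.2, and then M* = 308 - 0.399·87.2 = 273.

N* ≈ 87.2, M* ≈ 273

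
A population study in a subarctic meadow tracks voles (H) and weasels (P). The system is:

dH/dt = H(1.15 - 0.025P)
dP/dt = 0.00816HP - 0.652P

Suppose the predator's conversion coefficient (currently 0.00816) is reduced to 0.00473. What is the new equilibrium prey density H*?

At the interior fixed point, setting dP/dt = 0 with P > 0 fixes H* = (predator death rate)/(HP coefficient) — independent of the other coefficients.
With the change, H* = 0.652/0.00473 = 138; it rises from 79.9.

H* ≈ 138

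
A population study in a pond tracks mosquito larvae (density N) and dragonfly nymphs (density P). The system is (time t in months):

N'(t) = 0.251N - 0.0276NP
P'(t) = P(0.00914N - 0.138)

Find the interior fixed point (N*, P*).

Set dP/dt = 0 with P > 0: 0.00914N - 0.138 = 0, so N* = 0.138/0.00914 = 15.1.
Set dN/dt = 0 with N > 0: 0.251 - 0.0276P = 0, so P* = 0.251/0.0276 = 9.09.

N* ≈ 15.1, P* ≈ 9.09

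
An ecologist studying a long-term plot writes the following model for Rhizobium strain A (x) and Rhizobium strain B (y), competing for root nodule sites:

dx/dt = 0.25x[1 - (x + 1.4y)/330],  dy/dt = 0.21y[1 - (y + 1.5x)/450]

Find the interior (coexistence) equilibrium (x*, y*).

Setting both brackets to zero gives the nullclines x + 1.4y = 330 and 1.5x + y = 450.
Substituting y = 450 - 1.5x into the first: x(1 - 1.4·1.5) = 330 - 1.4·450.
So x* = -300/-1.1 = 273, and then y* = 450 - 1.5·273 = 40.9.

x* ≈ 273, y* ≈ 40.9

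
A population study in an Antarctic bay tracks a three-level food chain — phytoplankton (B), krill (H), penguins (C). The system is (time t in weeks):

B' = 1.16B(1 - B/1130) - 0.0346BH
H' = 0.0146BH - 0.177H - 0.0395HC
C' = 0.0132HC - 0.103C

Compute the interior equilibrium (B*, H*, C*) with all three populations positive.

B* ≈ 867, H* ≈ 7.8, C* ≈ 316

From dC/dt = 0: 0.0132H* = 0.103, so H* = 7.8.
From dB/dt = 0: 1.16(1 - B*/1130) = 0.0346·7.8, giving B* = 1130·(1 - 0.233) = 867.
From dH/dt = 0: 0.0146·867 - 0.177 = 0.0395C*, so C* = 12.5/0.0395 = 316.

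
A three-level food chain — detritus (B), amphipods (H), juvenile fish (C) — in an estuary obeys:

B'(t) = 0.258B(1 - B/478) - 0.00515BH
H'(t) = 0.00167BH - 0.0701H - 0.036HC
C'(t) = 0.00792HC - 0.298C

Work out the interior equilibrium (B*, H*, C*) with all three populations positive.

B* ≈ 119, H* ≈ 37.6, C* ≈ 3.57

From dC/dt = 0: 0.00792H* = 0.298, so H* = 37.6.
From dB/dt = 0: 0.258(1 - B*/478) = 0.00515·37.6, giving B* = 478·(1 - 0.751) = 119.
From dH/dt = 0: 0.00167·119 - 0.0701 = 0.036C*, so C* = 0.129/0.036 = 3.57.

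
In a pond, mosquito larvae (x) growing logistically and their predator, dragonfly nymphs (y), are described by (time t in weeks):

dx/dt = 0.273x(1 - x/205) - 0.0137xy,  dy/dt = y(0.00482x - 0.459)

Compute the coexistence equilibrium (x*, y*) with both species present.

x* ≈ 95.2, y* ≈ 10.7

From dy/dt = 0 with y > 0: 0.00482x* = 0.459, so x* = 95.2.
Substitute into dx/dt = 0: 0.273(1 - 95.2/205) = 0.0137y*.
The bracket is 0.535, giving y* = 0.146/0.0137 = 10.7.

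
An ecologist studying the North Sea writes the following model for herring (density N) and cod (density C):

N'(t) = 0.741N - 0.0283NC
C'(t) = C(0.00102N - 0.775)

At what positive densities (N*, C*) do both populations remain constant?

N* ≈ 760, C* ≈ 26.2

Set dC/dt = 0 with C > 0: 0.00102N - 0.775 = 0, so N* = 0.775/0.00102 = 760.
Set dN/dt = 0 with N > 0: 0.741 - 0.0283C = 0, so C* = 0.741/0.0283 = 26.2.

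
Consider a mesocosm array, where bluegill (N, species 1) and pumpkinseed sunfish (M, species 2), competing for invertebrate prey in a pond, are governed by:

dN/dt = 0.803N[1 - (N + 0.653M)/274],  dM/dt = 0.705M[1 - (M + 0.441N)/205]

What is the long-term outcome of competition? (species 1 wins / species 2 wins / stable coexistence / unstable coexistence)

stable coexistence

Compare the nullcline intercepts: K1/α12 = 274/0.653 = 420 > K2 = 205; K2/α21 = 205/0.441 = 465 > K1 = 274.
Since both inequalities hold, each species can invade when rare, so the interior equilibrium is stable.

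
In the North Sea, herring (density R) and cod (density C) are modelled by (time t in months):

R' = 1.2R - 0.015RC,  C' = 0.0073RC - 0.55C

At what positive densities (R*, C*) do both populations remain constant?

Set dC/dt = 0 with C > 0: 0.0073R - 0.55 = 0, so R* = 0.55/0.0073 = 75.3.
Set dR/dt = 0 with R > 0: 1.2 - 0.015C = 0, so C* = 1.2/0.015 = 80.

R* ≈ 75.3, C* ≈ 80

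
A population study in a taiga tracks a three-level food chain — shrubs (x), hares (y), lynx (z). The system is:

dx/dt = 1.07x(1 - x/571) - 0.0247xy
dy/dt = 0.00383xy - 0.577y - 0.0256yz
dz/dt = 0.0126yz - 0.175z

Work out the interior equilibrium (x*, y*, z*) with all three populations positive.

x* ≈ 388, y* ≈ 13.9, z* ≈ 35.5

From dz/dt = 0: 0.0126y* = 0.175, so y* = 13.9.
From dx/dt = 0: 1.07(1 - x*/571) = 0.0247·13.9, giving x* = 571·(1 - 0.321) = 388.
From dy/dt = 0: 0.00383·388 - 0.577 = 0.0256z*, so z* = 0.909/0.0256 = 35.5.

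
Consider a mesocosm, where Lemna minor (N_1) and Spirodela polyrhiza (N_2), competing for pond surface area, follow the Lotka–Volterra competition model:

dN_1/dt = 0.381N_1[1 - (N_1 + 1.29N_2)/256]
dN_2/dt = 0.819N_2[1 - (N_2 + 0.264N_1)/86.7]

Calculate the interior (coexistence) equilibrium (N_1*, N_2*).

Setting both brackets to zero gives the nullclines N_1 + 1.29N_2 = 256 and 0.264N_1 + N_2 = 86.7.
Substituting N_2 = 86.7 - 0.264N_1 into the first: N_1(1 - 1.29·0.264) = 256 - 1.29·86.7.
So N_1* = 144/0.659 = 219, and then N_2* = 86.7 - 0.264·219 = 29.

N_1* ≈ 219, N_2* ≈ 29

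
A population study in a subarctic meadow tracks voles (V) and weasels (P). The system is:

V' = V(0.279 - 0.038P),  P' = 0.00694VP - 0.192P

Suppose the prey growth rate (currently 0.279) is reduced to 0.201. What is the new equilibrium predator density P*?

P* ≈ 5.29

At the interior fixed point, setting dV/dt = 0 with V > 0 fixes P* = (prey growth rate)/(VP coefficient) — independent of the other coefficients.
With the change, P* = 0.201/0.038 = 5.29; it falls from 7.34.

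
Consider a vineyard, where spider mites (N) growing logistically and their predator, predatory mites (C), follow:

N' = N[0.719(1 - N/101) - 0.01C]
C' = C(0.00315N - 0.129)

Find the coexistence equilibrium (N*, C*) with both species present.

From dC/dt = 0 with C > 0: 0.00315N* = 0.129, so N* = 41.
Substitute into dN/dt = 0: 0.719(1 - 41/101) = 0.01C*.
The bracket is 0.595, giving C* = 0.427/0.01 = 42.7.

N* ≈ 41, C* ≈ 42.7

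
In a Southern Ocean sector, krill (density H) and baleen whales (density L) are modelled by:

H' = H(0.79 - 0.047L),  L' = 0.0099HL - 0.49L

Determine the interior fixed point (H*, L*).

Set dL/dt = 0 with L > 0: 0.0099H - 0.49 = 0, so H* = 0.49/0.0099 = 49.5.
Set dH/dt = 0 with H > 0: 0.79 - 0.047L = 0, so L* = 0.79/0.047 = 16.8.

H* ≈ 49.5, L* ≈ 16.8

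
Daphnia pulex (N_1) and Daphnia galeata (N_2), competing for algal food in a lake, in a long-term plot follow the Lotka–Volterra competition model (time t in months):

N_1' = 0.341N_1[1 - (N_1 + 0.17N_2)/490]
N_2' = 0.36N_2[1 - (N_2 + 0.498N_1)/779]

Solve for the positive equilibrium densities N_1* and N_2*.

Setting both brackets to zero gives the nullclines N_1 + 0.17N_2 = 490 and 0.498N_1 + N_2 = 779.
Substituting N_2 = 779 - 0.498N_1 into the first: N_1(1 - 0.17·0.498) = 490 - 0.17·779.
So N_1* = 358/0.915 = 391, and then N_2* = 779 - 0.498·391 = 584.

N_1* ≈ 391, N_2* ≈ 584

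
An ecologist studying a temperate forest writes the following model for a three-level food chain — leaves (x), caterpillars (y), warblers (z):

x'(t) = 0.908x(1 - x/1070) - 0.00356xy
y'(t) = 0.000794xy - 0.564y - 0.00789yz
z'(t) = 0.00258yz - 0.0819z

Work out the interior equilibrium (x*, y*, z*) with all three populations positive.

x* ≈ 937, y* ≈ 31.7, z* ≈ 22.8

From dz/dt = 0: 0.00258y* = 0.0819, so y* = 31.7.
From dx/dt = 0: 0.908(1 - x*/1070) = 0.00356·31.7, giving x* = 1070·(1 - 0.124) = 937.
From dy/dt = 0: 0.000794·937 - 0.564 = 0.00789z*, so z* = 0.18/0.00789 = 22.8.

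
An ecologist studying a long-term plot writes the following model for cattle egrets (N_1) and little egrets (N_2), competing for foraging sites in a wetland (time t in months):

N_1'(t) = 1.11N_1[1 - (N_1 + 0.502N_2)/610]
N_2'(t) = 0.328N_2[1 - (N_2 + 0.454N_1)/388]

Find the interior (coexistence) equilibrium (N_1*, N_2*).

Setting both brackets to zero gives the nullclines N_1 + 0.502N_2 = 610 and 0.454N_1 + N_2 = 388.
Substituting N_2 = 388 - 0.454N_1 into the first: N_1(1 - 0.502·0.454) = 610 - 0.502·388.
So N_1* = 415/0.772 = 538, and then N_2* = 388 - 0.454·538 = 144.

N_1* ≈ 538, N_2* ≈ 144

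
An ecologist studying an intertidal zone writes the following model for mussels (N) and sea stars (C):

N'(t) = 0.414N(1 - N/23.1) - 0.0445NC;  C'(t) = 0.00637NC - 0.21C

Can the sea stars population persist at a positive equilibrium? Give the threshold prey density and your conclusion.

Threshold N = 33; K < 33, so no, the predator goes extinct.

The predator equation gives dC/dt > 0 only when N > 0.21/0.00637 = 33.
Without the predator, N → K = 23.1. Since 23.1 < 33, the predator cannot invade.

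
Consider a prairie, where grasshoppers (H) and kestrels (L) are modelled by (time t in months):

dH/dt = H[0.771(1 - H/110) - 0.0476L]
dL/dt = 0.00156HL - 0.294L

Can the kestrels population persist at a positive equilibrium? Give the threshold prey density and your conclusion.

The predator equation gives dL/dt > 0 only when H > 0.294/0.00156 = 188.
Without the predator, H → K = 110. Since 110 < 188, the predator cannot invade.

Threshold H = 188; K < 188, so no, the predator goes extinct.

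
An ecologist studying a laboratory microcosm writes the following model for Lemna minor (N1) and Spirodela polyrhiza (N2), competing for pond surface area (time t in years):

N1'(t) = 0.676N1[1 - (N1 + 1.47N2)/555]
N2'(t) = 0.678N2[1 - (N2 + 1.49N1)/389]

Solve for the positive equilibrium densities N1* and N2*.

N1* ≈ 14.1, N2* ≈ 368

Setting both brackets to zero gives the nullclines N1 + 1.47N2 = 555 and 1.49N1 + N2 = 389.
Substituting N2 = 389 - 1.49N1 into the first: N1(1 - 1.47·1.49) = 555 - 1.47·389.
So N1* = -16.8/-1.19 = 14.1, and then N2* = 389 - 1.49·14.1 = 368.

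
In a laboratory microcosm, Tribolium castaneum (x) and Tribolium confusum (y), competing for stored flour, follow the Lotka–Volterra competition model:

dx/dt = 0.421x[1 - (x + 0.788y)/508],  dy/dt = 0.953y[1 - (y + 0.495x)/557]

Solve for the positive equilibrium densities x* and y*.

x* ≈ 113, y* ≈ 501

Setting both brackets to zero gives the nullclines x + 0.788y = 508 and 0.495x + y = 557.
Substituting y = 557 - 0.495x into the first: x(1 - 0.788·0.495) = 508 - 0.788·557.
So x* = 69.1/0.61 = 113, and then y* = 557 - 0.495·113 = 501.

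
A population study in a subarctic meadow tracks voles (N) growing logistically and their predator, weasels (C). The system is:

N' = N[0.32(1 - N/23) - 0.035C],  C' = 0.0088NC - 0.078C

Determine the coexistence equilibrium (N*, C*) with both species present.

From dC/dt = 0 with C > 0: 0.0088N* = 0.078, so N* = 8.86.
Substitute into dN/dt = 0: 0.32(1 - 8.86/23) = 0.035C*.
The bracket is 0.615, giving C* = 0.197/0.035 = 5.62.

N* ≈ 8.86, C* ≈ 5.62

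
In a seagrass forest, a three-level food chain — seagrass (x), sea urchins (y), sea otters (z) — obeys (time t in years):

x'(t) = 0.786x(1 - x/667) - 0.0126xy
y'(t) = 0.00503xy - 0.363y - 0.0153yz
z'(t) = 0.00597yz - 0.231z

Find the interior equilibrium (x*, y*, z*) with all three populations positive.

x* ≈ 253, y* ≈ 38.7, z* ≈ 59.5

From dz/dt = 0: 0.00597y* = 0.231, so y* = 38.7.
From dx/dt = 0: 0.786(1 - x*/667) = 0.0126·38.7, giving x* = 667·(1 - 0.62) = 253.
From dy/dt = 0: 0.00503·253 - 0.363 = 0.0153z*, so z* = 0.911/0.0153 = 59.5.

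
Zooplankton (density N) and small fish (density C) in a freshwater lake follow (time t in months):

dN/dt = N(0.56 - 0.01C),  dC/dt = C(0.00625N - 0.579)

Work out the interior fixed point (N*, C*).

Set dC/dt = 0 with C > 0: 0.00625N - 0.579 = 0, so N* = 0.579/0.00625 = 92.6.
Set dN/dt = 0 with N > 0: 0.56 - 0.01C = 0, so C* = 0.56/0.01 = 56.

N* ≈ 92.6, C* ≈ 56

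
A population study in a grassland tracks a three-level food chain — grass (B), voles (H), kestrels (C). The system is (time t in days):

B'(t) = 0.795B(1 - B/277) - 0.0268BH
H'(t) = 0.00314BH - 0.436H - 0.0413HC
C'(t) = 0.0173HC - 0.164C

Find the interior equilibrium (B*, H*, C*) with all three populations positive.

From dC/dt = 0: 0.0173H* = 0.164, so H* = 9.48.
From dB/dt = 0: 0.795(1 - B*/277) = 0.0268·9.48, giving B* = 277·(1 - 0.32) = 188.
From dH/dt = 0: 0.00314·188 - 0.436 = 0.0413C*, so C* = 0.156/0.0413 = 3.77.

B* ≈ 188, H* ≈ 9.48, C* ≈ 3.77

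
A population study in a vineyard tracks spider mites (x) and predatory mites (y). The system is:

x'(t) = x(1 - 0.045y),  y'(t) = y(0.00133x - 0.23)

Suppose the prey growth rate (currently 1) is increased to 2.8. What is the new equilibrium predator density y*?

At the interior fixed point, setting dx/dt = 0 with x > 0 fixes y* = (prey growth rate)/(xy coefficient) — independent of the other coefficients.
With the change, y* = 2.8/0.045 = 62.2; it rises from 22.2.

y* ≈ 62.2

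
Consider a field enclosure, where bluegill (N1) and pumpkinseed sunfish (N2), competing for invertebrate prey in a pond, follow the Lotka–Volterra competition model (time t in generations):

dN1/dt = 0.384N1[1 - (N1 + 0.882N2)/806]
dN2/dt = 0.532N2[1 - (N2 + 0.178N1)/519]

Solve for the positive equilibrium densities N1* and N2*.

Setting both brackets to zero gives the nullclines N1 + 0.882N2 = 806 and 0.178N1 + N2 = 519.
Substituting N2 = 519 - 0.178N1 into the first: N1(1 - 0.882·0.178) = 806 - 0.882·519.
So N1* = 348/0.843 = 413, and then N2* = 519 - 0.178·413 = 445.

N1* ≈ 413, N2* ≈ 445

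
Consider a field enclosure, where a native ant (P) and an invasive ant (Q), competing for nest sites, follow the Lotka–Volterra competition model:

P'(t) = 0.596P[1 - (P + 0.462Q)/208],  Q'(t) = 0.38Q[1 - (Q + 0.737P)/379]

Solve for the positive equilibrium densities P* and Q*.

Setting both brackets to zero gives the nullclines P + 0.462Q = 208 and 0.737P + Q = 379.
Substituting Q = 379 - 0.737P into the first: P(1 - 0.462·0.737) = 208 - 0.462·379.
So P* = 32.9/0.66 = 49.9, and then Q* = 379 - 0.737·49.9 = 342.

P* ≈ 49.9, Q* ≈ 342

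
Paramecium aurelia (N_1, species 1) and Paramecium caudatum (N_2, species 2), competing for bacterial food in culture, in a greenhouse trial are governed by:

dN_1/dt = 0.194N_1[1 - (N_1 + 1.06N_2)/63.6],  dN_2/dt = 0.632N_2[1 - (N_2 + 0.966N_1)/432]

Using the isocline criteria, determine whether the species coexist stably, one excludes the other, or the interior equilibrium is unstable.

species 2 excludes species 1

Compare the nullcline intercepts: K1/α12 = 63.6/1.06 = 60 < K2 = 432; K2/α21 = 432/0.966 = 447 > K1 = 63.6.
Since the inequalities point opposite ways, species 2 can invade but species 1 cannot.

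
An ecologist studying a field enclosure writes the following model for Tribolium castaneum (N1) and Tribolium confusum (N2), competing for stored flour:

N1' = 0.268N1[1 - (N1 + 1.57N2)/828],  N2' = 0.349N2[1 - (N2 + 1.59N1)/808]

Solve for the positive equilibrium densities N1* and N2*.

Setting both brackets to zero gives the nullclines N1 + 1.57N2 = 828 and 1.59N1 + N2 = 808.
Substituting N2 = 808 - 1.59N1 into the first: N1(1 - 1.57·1.59) = 828 - 1.57·808.
So N1* = -441/-1.5 = 294, and then N2* = 808 - 1.59·294 = 340.

N1* ≈ 294, N2* ≈ 340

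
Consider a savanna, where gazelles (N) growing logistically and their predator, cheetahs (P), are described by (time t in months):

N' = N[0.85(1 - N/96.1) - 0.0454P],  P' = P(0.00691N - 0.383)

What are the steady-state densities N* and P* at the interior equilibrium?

N* ≈ 55.4, P* ≈ 7.92

From dP/dt = 0 with P > 0: 0.00691N* = 0.383, so N* = 55.4.
Substitute into dN/dt = 0: 0.85(1 - 55.4/96.1) = 0.0454P*.
The bracket is 0.423, giving P* = 0.36/0.0454 = 7.92.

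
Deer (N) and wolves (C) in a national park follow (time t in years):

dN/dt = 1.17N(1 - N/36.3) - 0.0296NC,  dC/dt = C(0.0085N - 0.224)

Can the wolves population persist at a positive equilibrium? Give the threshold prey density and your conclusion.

Threshold N = 26.4; K > 26.4, so yes, the predator persists.

The predator equation gives dC/dt > 0 only when N > 0.224/0.0085 = 26.4.
Without the predator, N → K = 36.3. Since 36.3 > 26.4, the predator can invade and persist.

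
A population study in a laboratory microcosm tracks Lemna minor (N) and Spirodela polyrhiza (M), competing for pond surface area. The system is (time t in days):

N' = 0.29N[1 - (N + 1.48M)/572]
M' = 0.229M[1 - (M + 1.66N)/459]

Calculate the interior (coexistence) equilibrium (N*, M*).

N* ≈ 73.7, M* ≈ 337

Setting both brackets to zero gives the nullclines N + 1.48M = 572 and 1.66N + M = 459.
Substituting M = 459 - 1.66N into the first: N(1 - 1.48·1.66) = 572 - 1.48·459.
So N* = -107/-1.46 = 73.7, and then M* = 459 - 1.66·73.7 = 337.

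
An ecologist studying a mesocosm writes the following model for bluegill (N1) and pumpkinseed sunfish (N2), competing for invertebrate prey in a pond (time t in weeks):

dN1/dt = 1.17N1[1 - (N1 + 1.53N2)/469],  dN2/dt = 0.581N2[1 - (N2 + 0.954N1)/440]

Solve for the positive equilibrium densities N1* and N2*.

N1* ≈ 444, N2* ≈ 16.2

Setting both brackets to zero gives the nullclines N1 + 1.53N2 = 469 and 0.954N1 + N2 = 440.
Substituting N2 = 440 - 0.954N1 into the first: N1(1 - 1.53·0.954) = 469 - 1.53·440.
So N1* = -204/-0.46 = 444, and then N2* = 440 - 0.954·444 = 16.2.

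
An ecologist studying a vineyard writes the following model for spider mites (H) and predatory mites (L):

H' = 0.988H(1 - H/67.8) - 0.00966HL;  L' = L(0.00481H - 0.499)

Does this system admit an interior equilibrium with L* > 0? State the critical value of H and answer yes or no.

The predator equation gives dL/dt > 0 only when H > 0.499/0.00481 = 104.
Without the predator, H → K = 67.8. Since 67.8 < 104, the predator cannot invade.

Threshold H = 104; K < 104, so no, the predator goes extinct.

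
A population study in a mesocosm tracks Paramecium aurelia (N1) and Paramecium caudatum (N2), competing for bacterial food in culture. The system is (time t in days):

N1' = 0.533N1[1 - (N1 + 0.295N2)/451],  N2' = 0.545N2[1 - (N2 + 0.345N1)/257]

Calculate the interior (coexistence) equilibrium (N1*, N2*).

N1* ≈ 418, N2* ≈ 113

Setting both brackets to zero gives the nullclines N1 + 0.295N2 = 451 and 0.345N1 + N2 = 257.
Substituting N2 = 257 - 0.345N1 into the first: N1(1 - 0.295·0.345) = 451 - 0.295·257.
So N1* = 375/0.898 = 418, and then N2* = 257 - 0.345·418 = 113.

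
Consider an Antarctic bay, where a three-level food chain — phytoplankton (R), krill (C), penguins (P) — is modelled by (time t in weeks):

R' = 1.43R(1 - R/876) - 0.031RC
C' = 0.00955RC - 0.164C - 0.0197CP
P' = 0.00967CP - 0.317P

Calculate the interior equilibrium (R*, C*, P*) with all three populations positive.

From dP/dt = 0: 0.00967C* = 0.317, so C* = 32.8.
From dR/dt = 0: 1.43(1 - R*/876) = 0.031·32.8, giving R* = 876·(1 - 0.711) = 253.
From dC/dt = 0: 0.00955·253 - 0.164 = 0.0197P*, so P* = 2.26/0.0197 = 115.

R* ≈ 253, C* ≈ 32.8, P* ≈ 115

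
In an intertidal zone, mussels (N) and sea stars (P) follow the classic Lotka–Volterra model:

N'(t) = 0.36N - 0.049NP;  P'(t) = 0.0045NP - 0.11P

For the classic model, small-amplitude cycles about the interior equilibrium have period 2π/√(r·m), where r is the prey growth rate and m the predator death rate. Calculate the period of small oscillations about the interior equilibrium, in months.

T ≈ 31.6 months

Here r = 0.36 and m = 0.11, so r·m = 0.0396.
ω = √0.0396 = 0.199 per month, hence T = 2π/ω ≈ 31.6 months.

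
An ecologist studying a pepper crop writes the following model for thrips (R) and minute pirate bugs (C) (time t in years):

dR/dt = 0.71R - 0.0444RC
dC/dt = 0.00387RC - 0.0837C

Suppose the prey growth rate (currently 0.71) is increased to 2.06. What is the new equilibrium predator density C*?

C* ≈ 46.4

At the interior fixed point, setting dR/dt = 0 with R > 0 fixes C* = (prey growth rate)/(RC coefficient) — independent of the other coefficients.
With the change, C* = 2.06/0.0444 = 46.4; it rises from 16.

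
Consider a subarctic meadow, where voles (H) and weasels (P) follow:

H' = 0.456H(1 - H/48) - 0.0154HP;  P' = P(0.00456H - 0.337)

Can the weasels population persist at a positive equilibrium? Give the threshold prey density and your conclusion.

The predator equation gives dP/dt > 0 only when H > 0.337/0.00456 = 73.9.
Without the predator, H → K = 48. Since 48 < 73.9, the predator cannot invade.

Threshold H = 73.9; K < 73.9, so no, the predator goes extinct.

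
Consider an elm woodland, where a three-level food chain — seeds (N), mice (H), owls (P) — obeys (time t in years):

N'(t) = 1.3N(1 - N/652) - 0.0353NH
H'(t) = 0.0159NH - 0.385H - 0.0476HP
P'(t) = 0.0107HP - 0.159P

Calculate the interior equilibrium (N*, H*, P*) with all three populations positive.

N* ≈ 389, H* ≈ 14.9, P* ≈ 122

From dP/dt = 0: 0.0107H* = 0.159, so H* = 14.9.
From dN/dt = 0: 1.3(1 - N*/652) = 0.0353·14.9, giving N* = 652·(1 - 0.404) = 389.
From dH/dt = 0: 0.0159·389 - 0.385 = 0.0476P*, so P* = 5.8/0.0476 = 122.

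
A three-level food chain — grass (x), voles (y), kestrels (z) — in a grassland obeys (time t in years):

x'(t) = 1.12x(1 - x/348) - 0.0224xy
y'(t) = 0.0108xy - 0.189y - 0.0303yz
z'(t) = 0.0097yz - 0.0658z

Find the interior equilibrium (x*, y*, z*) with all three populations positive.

From dz/dt = 0: 0.0097y* = 0.0658, so y* = 6.78.
From dx/dt = 0: 1.12(1 - x*/348) = 0.0224·6.78, giving x* = 348·(1 - 0.136) = 301.
From dy/dt = 0: 0.0108·301 - 0.189 = 0.0303z*, so z* = 3.06/0.0303 = 101.

x* ≈ 301, y* ≈ 6.78, z* ≈ 101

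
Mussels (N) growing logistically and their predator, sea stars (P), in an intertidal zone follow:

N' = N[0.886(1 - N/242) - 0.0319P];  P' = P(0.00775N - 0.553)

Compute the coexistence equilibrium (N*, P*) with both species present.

From dP/dt = 0 with P > 0: 0.00775N* = 0.553, so N* = 71.4.
Substitute into dN/dt = 0: 0.886(1 - 71.4/242) = 0.0319P*.
The bracket is 0.705, giving P* = 0.625/0.0319 = 19.6.

N* ≈ 71.4, P* ≈ 19.6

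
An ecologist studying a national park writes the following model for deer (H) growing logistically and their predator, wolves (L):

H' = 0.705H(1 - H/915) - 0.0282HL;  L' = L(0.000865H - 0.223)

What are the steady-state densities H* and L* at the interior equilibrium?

H* ≈ 258, L* ≈ 18

From dL/dt = 0 with L > 0: 0.000865H* = 0.223, so H* = 258.
Substitute into dH/dt = 0: 0.705(1 - 258/915) = 0.0282L*.
The bracket is 0.718, giving L* = 0.506/0.0282 = 18.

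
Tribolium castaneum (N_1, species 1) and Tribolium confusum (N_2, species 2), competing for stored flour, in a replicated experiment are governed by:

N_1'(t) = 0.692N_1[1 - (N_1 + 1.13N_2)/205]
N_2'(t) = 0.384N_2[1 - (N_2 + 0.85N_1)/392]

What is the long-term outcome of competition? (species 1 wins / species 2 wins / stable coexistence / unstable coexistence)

species 2 excludes species 1

Compare the nullcline intercepts: K1/α12 = 205/1.13 = 181 < K2 = 392; K2/α21 = 392/0.85 = 461 > K1 = 205.
Since the inequalities point opposite ways, species 2 can invade but species 1 cannot.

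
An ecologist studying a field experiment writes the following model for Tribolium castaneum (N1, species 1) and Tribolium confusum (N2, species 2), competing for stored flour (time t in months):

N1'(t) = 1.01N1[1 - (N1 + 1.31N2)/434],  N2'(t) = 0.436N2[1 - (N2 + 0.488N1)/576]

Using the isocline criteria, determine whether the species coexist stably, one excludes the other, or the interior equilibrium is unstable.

species 2 excludes species 1

Compare the nullcline intercepts: K1/α12 = 434/1.31 = 331 < K2 = 576; K2/α21 = 576/0.488 = 1180 > K1 = 434.
Since the inequalities point opposite ways, species 2 can invade but species 1 cannot.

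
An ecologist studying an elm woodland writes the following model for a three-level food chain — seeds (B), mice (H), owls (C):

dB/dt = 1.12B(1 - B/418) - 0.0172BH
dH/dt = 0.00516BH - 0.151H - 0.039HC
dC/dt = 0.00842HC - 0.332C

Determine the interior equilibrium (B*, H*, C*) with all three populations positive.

B* ≈ 165, H* ≈ 39.4, C* ≈ 17.9

From dC/dt = 0: 0.00842H* = 0.332, so H* = 39.4.
From dB/dt = 0: 1.12(1 - B*/418) = 0.0172·39.4, giving B* = 418·(1 - 0.606) = 165.
From dH/dt = 0: 0.00516·165 - 0.151 = 0.039C*, so C* = 0.7/0.039 = 17.9.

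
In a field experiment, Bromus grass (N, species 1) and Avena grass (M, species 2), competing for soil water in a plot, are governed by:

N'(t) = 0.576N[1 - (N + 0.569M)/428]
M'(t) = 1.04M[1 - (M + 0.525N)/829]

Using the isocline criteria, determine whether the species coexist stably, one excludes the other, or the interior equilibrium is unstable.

Compare the nullcline intercepts: K1/α12 = 428/0.569 = 752 < K2 = 829; K2/α21 = 829/0.525 = 1580 > K1 = 428.
Since the inequalities point opposite ways, species 2 can invade but species 1 cannot.

species 2 excludes species 1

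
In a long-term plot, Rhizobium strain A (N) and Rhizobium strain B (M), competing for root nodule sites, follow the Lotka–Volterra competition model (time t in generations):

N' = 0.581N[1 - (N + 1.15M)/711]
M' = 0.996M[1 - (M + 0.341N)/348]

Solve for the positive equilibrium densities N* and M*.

N* ≈ 511, M* ≈ 174

Setting both brackets to zero gives the nullclines N + 1.15M = 711 and 0.341N + M = 348.
Substituting M = 348 - 0.341N into the first: N(1 - 1.15·0.341) = 711 - 1.15·348.
So N* = 311/0.608 = 511, and then M* = 348 - 0.341·511 = 174.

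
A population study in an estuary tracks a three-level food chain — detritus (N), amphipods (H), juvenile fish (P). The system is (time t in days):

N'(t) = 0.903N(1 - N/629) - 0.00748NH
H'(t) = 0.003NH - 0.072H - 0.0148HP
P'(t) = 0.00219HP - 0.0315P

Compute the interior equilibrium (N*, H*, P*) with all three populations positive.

From dP/dt = 0: 0.00219H* = 0.0315, so H* = 14.4.
From dN/dt = 0: 0.903(1 - N*/629) = 0.00748·14.4, giving N* = 629·(1 - 0.119) = 554.
From dH/dt = 0: 0.003·554 - 0.072 = 0.0148P*, so P* = 1.59/0.0148 = 107.

N* ≈ 554, H* ≈ 14.4, P* ≈ 107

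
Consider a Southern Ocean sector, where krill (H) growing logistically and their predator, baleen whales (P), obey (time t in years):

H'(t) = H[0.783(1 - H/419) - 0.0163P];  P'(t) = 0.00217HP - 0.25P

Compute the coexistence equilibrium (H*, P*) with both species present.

From dP/dt = 0 with P > 0: 0.00217H* = 0.25, so H* = 115.
Substitute into dH/dt = 0: 0.783(1 - 115/419) = 0.0163P*.
The bracket is 0.725, giving P* = 0.568/0.0163 = 34.8.

H* ≈ 115, P* ≈ 34.8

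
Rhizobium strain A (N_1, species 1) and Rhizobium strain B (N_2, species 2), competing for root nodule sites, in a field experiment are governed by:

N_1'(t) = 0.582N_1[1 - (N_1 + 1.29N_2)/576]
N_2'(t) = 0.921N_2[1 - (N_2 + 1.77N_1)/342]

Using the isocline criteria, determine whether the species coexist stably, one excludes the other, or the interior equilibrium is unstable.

species 1 excludes species 2

Compare the nullcline intercepts: K1/α12 = 576/1.29 = 447 > K2 = 342; K2/α21 = 342/1.77 = 193 < K1 = 576.
Since the inequalities point opposite ways, species 1 can invade but species 2 cannot.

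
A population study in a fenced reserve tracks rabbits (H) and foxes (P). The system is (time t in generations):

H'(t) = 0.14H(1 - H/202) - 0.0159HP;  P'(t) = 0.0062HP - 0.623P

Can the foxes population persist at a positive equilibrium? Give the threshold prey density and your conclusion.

The predator equation gives dP/dt > 0 only when H > 0.623/0.0062 = 100.
Without the predator, H → K = 202. Since 202 > 100, the predator can invade and persist.

Threshold H = 100; K > 100, so yes, the predator persists.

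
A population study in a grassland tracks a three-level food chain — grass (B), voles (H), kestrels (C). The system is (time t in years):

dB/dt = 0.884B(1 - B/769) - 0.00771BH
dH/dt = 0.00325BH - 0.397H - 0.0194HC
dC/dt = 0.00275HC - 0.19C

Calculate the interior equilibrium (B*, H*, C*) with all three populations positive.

From dC/dt = 0: 0.00275H* = 0.19, so H* = 69.1.
From dB/dt = 0: 0.884(1 - B*/769) = 0.00771·69.1, giving B* = 769·(1 - 0.603) = 306.
From dH/dt = 0: 0.00325·306 - 0.397 = 0.0194C*, so C* = 0.596/0.0194 = 30.7.

B* ≈ 306, H* ≈ 69.1, C* ≈ 30.7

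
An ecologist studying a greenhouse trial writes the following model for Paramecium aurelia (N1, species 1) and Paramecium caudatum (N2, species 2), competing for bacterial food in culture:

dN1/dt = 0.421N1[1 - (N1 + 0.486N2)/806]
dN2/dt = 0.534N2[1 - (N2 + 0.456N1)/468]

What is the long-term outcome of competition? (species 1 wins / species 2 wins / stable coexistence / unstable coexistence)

stable coexistence

Compare the nullcline intercepts: K1/α12 = 806/0.486 = 1660 > K2 = 468; K2/α21 = 468/0.456 = 1030 > K1 = 806.
Since both inequalities hold, each species can invade when rare, so the interior equilibrium is stable.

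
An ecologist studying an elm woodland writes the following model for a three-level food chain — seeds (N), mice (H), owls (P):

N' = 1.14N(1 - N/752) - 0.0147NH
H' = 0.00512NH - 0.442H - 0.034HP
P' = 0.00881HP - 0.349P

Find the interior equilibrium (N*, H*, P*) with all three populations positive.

From dP/dt = 0: 0.00881H* = 0.349, so H* = 39.6.
From dN/dt = 0: 1.14(1 - N*/752) = 0.0147·39.6, giving N* = 752·(1 - 0.511) = 368.
From dH/dt = 0: 0.00512·368 - 0.442 = 0.034P*, so P* = 1.44/0.034 = 42.4.

N* ≈ 368, H* ≈ 39.6, P* ≈ 42.4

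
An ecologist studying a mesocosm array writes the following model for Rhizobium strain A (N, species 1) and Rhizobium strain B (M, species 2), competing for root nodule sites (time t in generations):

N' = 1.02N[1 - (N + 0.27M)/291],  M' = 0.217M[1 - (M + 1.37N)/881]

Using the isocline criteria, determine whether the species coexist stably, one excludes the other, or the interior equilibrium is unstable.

stable coexistence

Compare the nullcline intercepts: K1/α12 = 291/0.27 = 1080 > K2 = 881; K2/α21 = 881/1.37 = 643 > K1 = 291.
Since both inequalities hold, each species can invade when rare, so the interior equilibrium is stable.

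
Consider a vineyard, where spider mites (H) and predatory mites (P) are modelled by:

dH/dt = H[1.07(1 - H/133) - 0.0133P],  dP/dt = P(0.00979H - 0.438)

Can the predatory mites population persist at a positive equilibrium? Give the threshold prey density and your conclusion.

Threshold H = 44.7; K > 44.7, so yes, the predator persists.

The predator equation gives dP/dt > 0 only when H > 0.438/0.00979 = 44.7.
Without the predator, H → K = 133. Since 133 > 44.7, the predator can invade and persist.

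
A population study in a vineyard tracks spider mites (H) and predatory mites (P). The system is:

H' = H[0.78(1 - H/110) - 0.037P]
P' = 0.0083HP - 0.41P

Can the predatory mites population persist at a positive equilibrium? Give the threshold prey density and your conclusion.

The predator equation gives dP/dt > 0 only when H > 0.41/0.0083 = 49.4.
Without the predator, H → K = 110. Since 110 > 49.4, the predator can invade and persist.

Threshold H = 49.4; K > 49.4, so yes, the predator persists.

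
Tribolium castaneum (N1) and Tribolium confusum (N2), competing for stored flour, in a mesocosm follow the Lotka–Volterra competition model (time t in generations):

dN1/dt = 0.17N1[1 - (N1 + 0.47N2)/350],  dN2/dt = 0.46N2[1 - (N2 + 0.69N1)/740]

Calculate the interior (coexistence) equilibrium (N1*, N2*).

Setting both brackets to zero gives the nullclines N1 + 0.47N2 = 350 and 0.69N1 + N2 = 740.
Substituting N2 = 740 - 0.69N1 into the first: N1(1 - 0.47·0.69) = 350 - 0.47·740.
So N1* = 2.2/0.676 = 3.26, and then N2* = 740 - 0.69·3.26 = 738.

N1* ≈ 3.26, N2* ≈ 738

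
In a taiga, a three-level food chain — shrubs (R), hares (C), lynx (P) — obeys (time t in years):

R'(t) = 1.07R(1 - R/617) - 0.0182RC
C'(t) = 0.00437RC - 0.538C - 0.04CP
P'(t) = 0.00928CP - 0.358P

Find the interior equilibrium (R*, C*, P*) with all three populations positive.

R* ≈ 212, C* ≈ 38.6, P* ≈ 9.73

From dP/dt = 0: 0.00928C* = 0.358, so C* = 38.6.
From dR/dt = 0: 1.07(1 - R*/617) = 0.0182·38.6, giving R* = 617·(1 - 0.656) = 212.
From dC/dt = 0: 0.00437·212 - 0.538 = 0.04P*, so P* = 0.389/0.04 = 9.73.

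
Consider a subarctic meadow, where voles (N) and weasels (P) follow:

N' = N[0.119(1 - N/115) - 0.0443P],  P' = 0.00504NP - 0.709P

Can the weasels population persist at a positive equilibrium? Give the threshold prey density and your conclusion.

Threshold N = 141; K < 141, so no, the predator goes extinct.

The predator equation gives dP/dt > 0 only when N > 0.709/0.00504 = 141.
Without the predator, N → K = 115. Since 115 < 141, the predator cannot invade.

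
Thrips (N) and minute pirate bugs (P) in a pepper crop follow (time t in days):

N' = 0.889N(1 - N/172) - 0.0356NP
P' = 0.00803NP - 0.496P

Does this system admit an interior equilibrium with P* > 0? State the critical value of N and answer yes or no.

Threshold N = 61.8; K > 61.8, so yes, the predator persists.

The predator equation gives dP/dt > 0 only when N > 0.496/0.00803 = 61.8.
Without the predator, N → K = 172. Since 172 > 61.8, the predator can invade and persist.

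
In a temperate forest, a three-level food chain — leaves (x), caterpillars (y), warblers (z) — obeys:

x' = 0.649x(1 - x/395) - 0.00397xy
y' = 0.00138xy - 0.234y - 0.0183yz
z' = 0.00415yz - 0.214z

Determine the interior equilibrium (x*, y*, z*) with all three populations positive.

From dz/dt = 0: 0.00415y* = 0.214, so y* = 51.6.
From dx/dt = 0: 0.649(1 - x*/395) = 0.00397·51.6, giving x* = 395·(1 - 0.315) = 270.
From dy/dt = 0: 0.00138·270 - 0.234 = 0.0183z*, so z* = 0.139/0.0183 = 7.6.

x* ≈ 270, y* ≈ 51.6, z* ≈ 7.6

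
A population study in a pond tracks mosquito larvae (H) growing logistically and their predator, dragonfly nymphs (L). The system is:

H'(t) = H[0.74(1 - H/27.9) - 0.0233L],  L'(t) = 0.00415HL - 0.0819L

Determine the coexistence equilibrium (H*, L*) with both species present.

From dL/dt = 0 with L > 0: 0.00415H* = 0.0819, so H* = 19.7.
Substitute into dH/dt = 0: 0.74(1 - 19.7/27.9) = 0.0233L*.
The bracket is 0.293, giving L* = 0.217/0.0233 = 9.29.

H* ≈ 19.7, L* ≈ 9.29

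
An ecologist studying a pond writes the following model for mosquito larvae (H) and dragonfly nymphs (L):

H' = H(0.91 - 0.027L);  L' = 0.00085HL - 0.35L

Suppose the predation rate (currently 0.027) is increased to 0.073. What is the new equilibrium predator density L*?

At the interior fixed point, setting dH/dt = 0 with H > 0 fixes L* = (prey growth rate)/(HL coefficient) — independent of the other coefficients.
With the change, L* = 0.91/0.073 = 12.5; it falls from 33.7.

L* ≈ 12.5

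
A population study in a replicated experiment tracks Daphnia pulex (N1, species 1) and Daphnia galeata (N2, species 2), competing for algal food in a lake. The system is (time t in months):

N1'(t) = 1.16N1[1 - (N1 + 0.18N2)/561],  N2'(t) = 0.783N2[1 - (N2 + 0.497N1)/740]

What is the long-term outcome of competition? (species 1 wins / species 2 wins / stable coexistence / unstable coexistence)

Compare the nullcline intercepts: K1/α12 = 561/0.18 = 3120 > K2 = 740; K2/α21 = 740/0.497 = 1490 > K1 = 561.
Since both inequalities hold, each species can invade when rare, so the interior equilibrium is stable.

stable coexistence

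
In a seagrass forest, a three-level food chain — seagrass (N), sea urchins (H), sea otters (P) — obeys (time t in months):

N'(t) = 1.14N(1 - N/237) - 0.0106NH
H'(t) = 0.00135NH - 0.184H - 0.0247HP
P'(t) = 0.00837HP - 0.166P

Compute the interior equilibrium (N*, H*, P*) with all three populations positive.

From dP/dt = 0: 0.00837H* = 0.166, so H* = 19.8.
From dN/dt = 0: 1.14(1 - N*/237) = 0.0106·19.8, giving N* = 237·(1 - 0.184) = 193.
From dH/dt = 0: 0.00135·193 - 0.184 = 0.0247P*, so P* = 0.0769/0.0247 = 3.12.

N* ≈ 193, H* ≈ 19.8, P* ≈ 3.12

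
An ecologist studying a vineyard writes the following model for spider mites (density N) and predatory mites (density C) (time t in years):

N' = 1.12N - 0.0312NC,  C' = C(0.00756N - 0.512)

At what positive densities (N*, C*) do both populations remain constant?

N* ≈ 67.7, C* ≈ 35.9

Set dC/dt = 0 with C > 0: 0.00756N - 0.512 = 0, so N* = 0.512/0.00756 = 67.7.
Set dN/dt = 0 with N > 0: 1.12 - 0.0312C = 0, so C* = 1.12/0.0312 = 35.9.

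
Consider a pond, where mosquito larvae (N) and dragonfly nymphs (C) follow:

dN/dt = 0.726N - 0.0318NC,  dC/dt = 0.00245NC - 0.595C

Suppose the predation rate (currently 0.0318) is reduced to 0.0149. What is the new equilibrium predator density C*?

C* ≈ 48.7

At the interior fixed point, setting dN/dt = 0 with N > 0 fixes C* = (prey growth rate)/(NC coefficient) — independent of the other coefficients.
With the change, C* = 0.726/0.0149 = 48.7; it rises from 22.8.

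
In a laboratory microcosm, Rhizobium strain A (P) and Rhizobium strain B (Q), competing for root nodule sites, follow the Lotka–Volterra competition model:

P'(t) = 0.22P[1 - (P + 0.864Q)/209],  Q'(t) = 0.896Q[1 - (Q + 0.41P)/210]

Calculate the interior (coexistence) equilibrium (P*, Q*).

P* ≈ 42.7, Q* ≈ 193

Setting both brackets to zero gives the nullclines P + 0.864Q = 209 and 0.41P + Q = 210.
Substituting Q = 210 - 0.41P into the first: P(1 - 0.864·0.41) = 209 - 0.864·210.
So P* = 27.6/0.646 = 42.7, and then Q* = 210 - 0.41·42.7 = 193.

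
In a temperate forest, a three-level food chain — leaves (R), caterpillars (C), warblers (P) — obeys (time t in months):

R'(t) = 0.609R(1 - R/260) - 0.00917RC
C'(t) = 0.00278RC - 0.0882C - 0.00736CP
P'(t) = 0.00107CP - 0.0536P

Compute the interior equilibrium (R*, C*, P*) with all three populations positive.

From dP/dt = 0: 0.00107C* = 0.0536, so C* = 50.1.
From dR/dt = 0: 0.609(1 - R*/260) = 0.00917·50.1, giving R* = 260·(1 - 0.754) = 63.9.
From dC/dt = 0: 0.00278·63.9 - 0.0882 = 0.00736P*, so P* = 0.0894/0.00736 = 12.1.

R* ≈ 63.9, C* ≈ 50.1, P* ≈ 12.1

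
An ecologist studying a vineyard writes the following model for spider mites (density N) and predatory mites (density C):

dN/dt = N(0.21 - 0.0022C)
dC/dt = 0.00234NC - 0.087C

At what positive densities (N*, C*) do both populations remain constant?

Set dC/dt = 0 with C > 0: 0.00234N - 0.087 = 0, so N* = 0.087/0.00234 = 37.2.
Set dN/dt = 0 with N > 0: 0.21 - 0.0022C = 0, so C* = 0.21/0.0022 = 95.5.

N* ≈ 37.2, C* ≈ 95.5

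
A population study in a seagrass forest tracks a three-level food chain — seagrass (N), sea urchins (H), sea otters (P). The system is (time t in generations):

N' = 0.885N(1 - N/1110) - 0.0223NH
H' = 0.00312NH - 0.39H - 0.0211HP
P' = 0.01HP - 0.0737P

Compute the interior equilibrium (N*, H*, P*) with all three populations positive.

From dP/dt = 0: 0.01H* = 0.0737, so H* = 7.37.
From dN/dt = 0: 0.885(1 - N*/1110) = 0.0223·7.37, giving N* = 1110·(1 - 0.186) = 904.
From dH/dt = 0: 0.00312·904 - 0.39 = 0.0211P*, so P* = 2.43/0.0211 = 115.

N* ≈ 904, H* ≈ 7.37, P* ≈ 115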